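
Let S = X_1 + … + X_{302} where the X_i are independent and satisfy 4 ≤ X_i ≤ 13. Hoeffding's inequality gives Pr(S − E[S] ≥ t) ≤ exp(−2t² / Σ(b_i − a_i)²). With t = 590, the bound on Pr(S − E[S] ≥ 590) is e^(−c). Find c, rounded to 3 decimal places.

28.460

Σ(b_i − a_i)² = 302·(9)² = 24462.
c = 2t²/24462 = 2·590²/24462 = 28.4605.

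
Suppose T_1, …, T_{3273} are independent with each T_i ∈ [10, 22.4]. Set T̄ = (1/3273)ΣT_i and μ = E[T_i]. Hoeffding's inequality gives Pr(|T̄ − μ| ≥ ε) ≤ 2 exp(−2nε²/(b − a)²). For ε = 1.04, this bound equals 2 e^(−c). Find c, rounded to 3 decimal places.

46.047

c = 2nε²/(b − a)² = 2·3273·1.04² / 12.4² = 46.0468.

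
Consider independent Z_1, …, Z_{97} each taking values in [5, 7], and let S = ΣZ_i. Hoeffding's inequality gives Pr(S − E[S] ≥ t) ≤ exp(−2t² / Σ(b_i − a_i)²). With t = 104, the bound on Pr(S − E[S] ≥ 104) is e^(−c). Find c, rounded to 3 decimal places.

55.753

Σ(b_i − a_i)² = 97·(2)² = 388.
c = 2t²/388 = 2·104²/388 = 55.7526.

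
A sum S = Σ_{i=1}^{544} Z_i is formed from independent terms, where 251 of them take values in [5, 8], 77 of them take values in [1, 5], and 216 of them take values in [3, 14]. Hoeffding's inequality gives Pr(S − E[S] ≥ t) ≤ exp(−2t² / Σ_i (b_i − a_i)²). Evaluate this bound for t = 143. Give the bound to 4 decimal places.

Σ(b_i − a_i)² = 251·3² + 77·4² + 216·11² = 29627.
Exponent = 2·143² / 29627 = 1.38043.
Bound = exp(−1.38043) = 0.25147.

0.2515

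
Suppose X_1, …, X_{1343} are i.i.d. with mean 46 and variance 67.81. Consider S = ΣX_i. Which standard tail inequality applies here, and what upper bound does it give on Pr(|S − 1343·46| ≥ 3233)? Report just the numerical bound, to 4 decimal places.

With mean and variance of each term known, Chebyshev's inequality bounds the deviation of the sum (or sample mean).
Var(S) = n·Var(X_i) = 1343·67.81 = 91068.83.
Chebyshev: Pr(|S − 1343·46| ≥ 3233) ≤ Var(S)/3233² = 91068.83/10452289 = 0.0087.

0.0087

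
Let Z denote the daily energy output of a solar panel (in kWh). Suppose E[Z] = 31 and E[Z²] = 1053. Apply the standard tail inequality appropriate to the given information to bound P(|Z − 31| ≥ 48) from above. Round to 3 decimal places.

The first two moments determine the variance, so Chebyshev's inequality is the sharpest standard bound available.
Var(Z) = E[Z²] − (E[Z])² = 1053 − 961 = 92.
Chebyshev's inequality: P(|Z − μ| ≥ t) ≤ Var(Z)/t² = 92/2304 = 0.0399.

0.040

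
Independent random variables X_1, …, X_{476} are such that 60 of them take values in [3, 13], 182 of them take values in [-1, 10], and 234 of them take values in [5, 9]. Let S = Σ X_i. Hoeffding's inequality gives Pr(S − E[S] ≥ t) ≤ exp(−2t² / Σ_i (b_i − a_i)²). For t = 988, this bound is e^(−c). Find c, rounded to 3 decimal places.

Σ(b_i − a_i)² = 60·10² + 182·11² + 234·4² = 31766.
c = 2t² / 31766 = 2·988² / 31766 = 61.4584.

61.458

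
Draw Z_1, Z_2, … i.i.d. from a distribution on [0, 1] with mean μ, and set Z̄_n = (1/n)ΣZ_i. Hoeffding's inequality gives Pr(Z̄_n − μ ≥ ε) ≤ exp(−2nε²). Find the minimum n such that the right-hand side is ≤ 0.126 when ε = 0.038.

718

Require exp(−2nε²) ≤ 0.126, i.e. 2nε² ≥ ln(1/0.126) = 2.071473.
So n ≥ 2.071473 / (2·0.038²) = 717.269.
The smallest integer n is 718.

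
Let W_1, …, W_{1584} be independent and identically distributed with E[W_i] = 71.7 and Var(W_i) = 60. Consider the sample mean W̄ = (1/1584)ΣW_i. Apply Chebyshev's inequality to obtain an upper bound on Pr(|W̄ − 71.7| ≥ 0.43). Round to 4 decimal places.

0.2049

Var(W̄) = Var(W_i)/n = 60/1584 = 0.037879.
Chebyshev: Pr(|W̄ − 71.7| ≥ 0.43) ≤ Var(W̄)/(0.43)² = 60/(1584·0.43²) = 0.2049.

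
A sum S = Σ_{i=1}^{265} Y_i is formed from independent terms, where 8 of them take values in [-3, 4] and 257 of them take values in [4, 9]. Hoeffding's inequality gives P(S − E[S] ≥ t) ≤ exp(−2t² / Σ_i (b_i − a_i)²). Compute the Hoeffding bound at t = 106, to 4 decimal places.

0.0370

Σ(b_i − a_i)² = 8·7² + 257·5² = 6817.
Exponent = 2·106² / 6817 = 3.29646.
Bound = exp(−3.29646) = 0.03701.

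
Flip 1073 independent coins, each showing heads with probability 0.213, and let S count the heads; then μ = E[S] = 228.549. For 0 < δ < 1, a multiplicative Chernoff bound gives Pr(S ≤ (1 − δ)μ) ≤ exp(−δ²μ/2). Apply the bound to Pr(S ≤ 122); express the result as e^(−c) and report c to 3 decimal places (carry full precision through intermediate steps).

Write 122 = (1 − δ)μ, so δ = 1 − 122/228.549 = 0.4661976…
Then the exponent is δ²μ/2 = (μ − 122)²/(2μ) = 24.836445.

24.836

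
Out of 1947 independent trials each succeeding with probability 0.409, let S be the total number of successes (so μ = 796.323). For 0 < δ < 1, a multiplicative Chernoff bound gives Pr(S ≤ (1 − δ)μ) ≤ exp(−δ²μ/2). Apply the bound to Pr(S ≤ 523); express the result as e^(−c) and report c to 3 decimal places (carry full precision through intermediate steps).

Write 523 = (1 − δ)μ, so δ = 1 − 523/796.323 = 0.3432313…
Then the exponent is δ²μ/2 = (μ − 523)²/(2μ) = 46.906508.

46.907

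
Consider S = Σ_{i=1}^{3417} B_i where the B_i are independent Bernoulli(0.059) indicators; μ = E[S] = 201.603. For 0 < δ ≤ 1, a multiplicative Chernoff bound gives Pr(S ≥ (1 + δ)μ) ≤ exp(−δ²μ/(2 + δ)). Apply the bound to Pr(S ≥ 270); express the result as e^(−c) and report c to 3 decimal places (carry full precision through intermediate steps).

9.920

Write 270 = (1 + δ)μ, so δ = 270/201.603 − 1 = 0.3392658…
Then the exponent is δ²μ/(2 + δ) = (270 − μ)² / (μ·(2 + δ)) = 9.919677.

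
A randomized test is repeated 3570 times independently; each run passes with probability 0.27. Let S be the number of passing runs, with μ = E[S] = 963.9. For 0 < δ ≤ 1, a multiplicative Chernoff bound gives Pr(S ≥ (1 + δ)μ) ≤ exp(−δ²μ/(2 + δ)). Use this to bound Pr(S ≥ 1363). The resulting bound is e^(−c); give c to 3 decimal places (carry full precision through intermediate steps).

Write 1363 = (1 + δ)μ, so δ = 1363/963.9 − 1 = 0.4140471…
Then the exponent is δ²μ/(2 + δ) = (1363 − μ)² / (μ·(2 + δ)) = 68.451936.

68.452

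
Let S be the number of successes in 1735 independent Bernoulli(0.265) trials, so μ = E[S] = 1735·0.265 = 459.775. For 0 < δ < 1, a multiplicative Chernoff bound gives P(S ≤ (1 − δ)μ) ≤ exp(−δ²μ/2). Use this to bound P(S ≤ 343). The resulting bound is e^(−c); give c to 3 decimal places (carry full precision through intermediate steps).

14.829

Write 343 = (1 − δ)μ, so δ = 1 − 343/459.775 = 0.2539829…
Then the exponent is δ²μ/2 = (μ − 343)²/(2μ) = 14.829428.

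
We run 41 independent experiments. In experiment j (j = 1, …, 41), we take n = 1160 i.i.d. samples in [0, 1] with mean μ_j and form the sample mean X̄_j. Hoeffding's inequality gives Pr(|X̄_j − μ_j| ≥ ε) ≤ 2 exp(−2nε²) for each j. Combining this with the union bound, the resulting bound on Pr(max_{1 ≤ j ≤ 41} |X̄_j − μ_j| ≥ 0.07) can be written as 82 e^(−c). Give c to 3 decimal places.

11.368

Union bound over the 41 events: Pr(max_{1 ≤ j ≤ 41} |X̄_j − μ_j| ≥ 0.07) ≤ 41·2·exp(−2nε²) = 82 exp(−2·1160·0.07²).
So c = 2·1160·0.07² = 11.3680.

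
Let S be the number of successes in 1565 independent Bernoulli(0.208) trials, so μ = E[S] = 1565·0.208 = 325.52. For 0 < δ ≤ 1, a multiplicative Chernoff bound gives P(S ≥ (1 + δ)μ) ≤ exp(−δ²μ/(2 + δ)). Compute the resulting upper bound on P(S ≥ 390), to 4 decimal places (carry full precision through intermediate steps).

0.0030

Write 390 = (1 + δ)μ, so δ = 390/325.52 − 1 = 0.1980831…
Then the exponent is δ²μ/(2 + δ) = (390 − μ)² / (μ·(2 + δ)) = 5.810698.
Bound = exp(−5.810698) = 0.00300.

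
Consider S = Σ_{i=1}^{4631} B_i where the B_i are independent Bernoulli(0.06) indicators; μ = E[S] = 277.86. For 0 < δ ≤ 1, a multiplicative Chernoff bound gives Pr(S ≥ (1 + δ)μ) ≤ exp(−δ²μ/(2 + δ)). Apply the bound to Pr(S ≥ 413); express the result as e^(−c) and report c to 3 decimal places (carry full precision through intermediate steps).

Write 413 = (1 + δ)μ, so δ = 413/277.86 − 1 = 0.48636…
Then the exponent is δ²μ/(2 + δ) = (413 − μ)² / (μ·(2 + δ)) = 26.434907.

26.435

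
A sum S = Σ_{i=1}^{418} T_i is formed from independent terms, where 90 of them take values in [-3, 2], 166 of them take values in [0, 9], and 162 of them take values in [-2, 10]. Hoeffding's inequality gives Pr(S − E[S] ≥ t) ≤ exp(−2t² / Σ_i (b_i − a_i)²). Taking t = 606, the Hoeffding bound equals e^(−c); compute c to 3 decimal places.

18.821

Σ(b_i − a_i)² = 90·5² + 166·9² + 162·12² = 39024.
c = 2t² / 39024 = 2·606² / 39024 = 18.8210.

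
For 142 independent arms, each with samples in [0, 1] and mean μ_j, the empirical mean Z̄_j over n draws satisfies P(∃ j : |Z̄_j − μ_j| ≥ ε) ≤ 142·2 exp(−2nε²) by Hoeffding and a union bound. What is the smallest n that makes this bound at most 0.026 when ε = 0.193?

125

Need 2·142·exp(−2nε²) ≤ 0.026, i.e. exp(−2nε²) ≤ 0.026/284.
So 2nε² ≥ ln(284/0.026) = 9.298633.
Hence n ≥ 9.298633/(2·0.193²) = 124.817.
The smallest integer n is 125.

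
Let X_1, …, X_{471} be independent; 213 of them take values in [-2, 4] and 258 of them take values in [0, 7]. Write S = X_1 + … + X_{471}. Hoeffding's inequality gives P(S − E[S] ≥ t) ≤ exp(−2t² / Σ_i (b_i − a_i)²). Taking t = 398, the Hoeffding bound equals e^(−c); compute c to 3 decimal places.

Σ(b_i − a_i)² = 213·6² + 258·7² = 20310.
c = 2t² / 20310 = 2·398² / 20310 = 15.5986.

15.599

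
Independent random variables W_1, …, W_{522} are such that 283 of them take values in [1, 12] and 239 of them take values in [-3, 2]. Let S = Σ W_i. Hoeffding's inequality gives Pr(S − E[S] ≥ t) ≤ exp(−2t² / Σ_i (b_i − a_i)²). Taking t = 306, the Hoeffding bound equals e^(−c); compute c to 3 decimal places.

Σ(b_i − a_i)² = 283·11² + 239·5² = 40218.
c = 2t² / 40218 = 2·306² / 40218 = 4.6564.

4.656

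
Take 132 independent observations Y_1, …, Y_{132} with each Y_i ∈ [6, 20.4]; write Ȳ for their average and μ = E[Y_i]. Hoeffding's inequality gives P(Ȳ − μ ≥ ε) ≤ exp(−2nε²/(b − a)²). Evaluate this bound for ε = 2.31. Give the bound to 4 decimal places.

Exponent: 2nε²/(b − a)² = 2·132·2.31² / 14.4² = 6.79365.
Bound = exp(−6.79365) = 0.00112.

0.0011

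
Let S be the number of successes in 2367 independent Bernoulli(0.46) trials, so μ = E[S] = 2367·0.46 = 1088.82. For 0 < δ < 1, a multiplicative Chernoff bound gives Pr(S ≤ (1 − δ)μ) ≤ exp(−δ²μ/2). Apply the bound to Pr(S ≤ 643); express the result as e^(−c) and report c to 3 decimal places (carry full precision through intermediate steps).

Write 643 = (1 − δ)μ, so δ = 1 − 643/1088.82 = 0.4094524…
Then the exponent is δ²μ/2 = (μ − 643)²/(2μ) = 91.271042.

91.271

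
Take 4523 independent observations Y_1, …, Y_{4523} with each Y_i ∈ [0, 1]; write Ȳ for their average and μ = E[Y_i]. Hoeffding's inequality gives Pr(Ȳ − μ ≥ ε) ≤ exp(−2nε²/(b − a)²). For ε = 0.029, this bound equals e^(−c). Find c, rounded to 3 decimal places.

7.608

c = 2nε²/(b − a)² = 2·4523·0.029² / 1² = 7.6077.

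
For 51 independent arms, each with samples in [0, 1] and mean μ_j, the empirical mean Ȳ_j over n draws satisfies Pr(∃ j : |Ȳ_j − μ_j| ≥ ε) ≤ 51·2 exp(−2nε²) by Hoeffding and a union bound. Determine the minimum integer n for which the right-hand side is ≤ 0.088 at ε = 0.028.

Need 2·51·exp(−2nε²) ≤ 0.088, i.e. exp(−2nε²) ≤ 0.088/102.
So 2nε² ≥ ln(102/0.088) = 7.055391.
Hence n ≥ 7.055391/(2·0.028²) = 4499.612.
The smallest integer n is 4500.

4500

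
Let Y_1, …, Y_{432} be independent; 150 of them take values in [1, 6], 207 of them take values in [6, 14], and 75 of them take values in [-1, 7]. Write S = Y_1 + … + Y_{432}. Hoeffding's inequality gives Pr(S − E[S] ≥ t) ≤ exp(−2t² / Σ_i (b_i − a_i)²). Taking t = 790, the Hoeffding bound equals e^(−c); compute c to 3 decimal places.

Σ(b_i − a_i)² = 150·5² + 207·8² + 75·8² = 21798.
c = 2t² / 21798 = 2·790² / 21798 = 57.2621.

57.262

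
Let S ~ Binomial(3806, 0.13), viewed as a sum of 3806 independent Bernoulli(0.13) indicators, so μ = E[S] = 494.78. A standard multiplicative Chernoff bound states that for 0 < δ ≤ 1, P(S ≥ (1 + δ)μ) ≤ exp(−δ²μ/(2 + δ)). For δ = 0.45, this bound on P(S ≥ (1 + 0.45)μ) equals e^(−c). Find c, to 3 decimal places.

c = δ²μ/(2 + δ) = 0.45²·494.78/(2 + 0.45) = 40.8951.

40.895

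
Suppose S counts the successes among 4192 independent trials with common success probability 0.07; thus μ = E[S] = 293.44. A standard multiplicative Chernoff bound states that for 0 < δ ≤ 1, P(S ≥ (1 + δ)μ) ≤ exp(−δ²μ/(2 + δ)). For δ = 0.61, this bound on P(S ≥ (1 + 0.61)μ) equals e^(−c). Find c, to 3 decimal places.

41.835

c = δ²μ/(2 + δ) = 0.61²·293.44/(2 + 0.61) = 41.8349.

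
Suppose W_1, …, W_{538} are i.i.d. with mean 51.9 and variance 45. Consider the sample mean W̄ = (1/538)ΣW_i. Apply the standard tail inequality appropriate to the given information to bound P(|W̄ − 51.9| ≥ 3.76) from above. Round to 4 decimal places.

With mean and variance of each term known, Chebyshev's inequality bounds the deviation of the sum (or sample mean).
Var(W̄) = Var(W_i)/n = 45/538 = 0.083643.
Chebyshev: P(|W̄ − 51.9| ≥ 3.76) ≤ Var(W̄)/(3.76)² = 45/(538·3.76²) = 0.0059.

0.0059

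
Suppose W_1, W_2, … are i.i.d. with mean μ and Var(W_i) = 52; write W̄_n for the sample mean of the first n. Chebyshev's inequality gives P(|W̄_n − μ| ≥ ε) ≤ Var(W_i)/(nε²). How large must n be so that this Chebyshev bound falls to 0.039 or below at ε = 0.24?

Require 52/(n·0.24²) ≤ 0.039, i.e. n ≥ 52/(0.039·0.24²) = 23148.148.
The smallest integer n is 23149.

23149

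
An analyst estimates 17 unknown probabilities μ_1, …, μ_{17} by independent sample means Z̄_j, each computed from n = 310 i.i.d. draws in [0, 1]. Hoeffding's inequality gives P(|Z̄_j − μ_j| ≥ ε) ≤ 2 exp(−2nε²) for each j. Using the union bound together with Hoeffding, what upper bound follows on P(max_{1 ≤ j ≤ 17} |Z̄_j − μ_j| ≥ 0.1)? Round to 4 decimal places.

Per-experiment Hoeffding bound: 2·exp(−2·310·0.1²) = 2·exp(−6.20000) = 0.0040589.
Union bound over 17 events: 17·0.0040589 = 0.06900.

0.0690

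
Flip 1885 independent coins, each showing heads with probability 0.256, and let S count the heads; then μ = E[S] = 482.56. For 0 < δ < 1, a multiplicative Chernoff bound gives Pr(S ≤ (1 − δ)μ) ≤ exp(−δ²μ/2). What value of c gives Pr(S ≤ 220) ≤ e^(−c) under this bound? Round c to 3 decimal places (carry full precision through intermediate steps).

71.429

Write 220 = (1 − δ)μ, so δ = 1 − 220/482.56 = 0.5440981…
Then the exponent is δ²μ/2 = (μ − 220)²/(2μ) = 71.429204.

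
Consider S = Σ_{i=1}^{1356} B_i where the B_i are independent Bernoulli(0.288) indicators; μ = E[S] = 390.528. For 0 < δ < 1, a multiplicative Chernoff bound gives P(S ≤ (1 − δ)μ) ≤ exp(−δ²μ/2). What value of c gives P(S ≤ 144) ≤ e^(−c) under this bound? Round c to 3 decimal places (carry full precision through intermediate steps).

Write 144 = (1 − δ)μ, so δ = 1 − 144/390.528 = 0.6312684…
Then the exponent is δ²μ/2 = (μ − 144)²/(2μ) = 77.812673.

77.813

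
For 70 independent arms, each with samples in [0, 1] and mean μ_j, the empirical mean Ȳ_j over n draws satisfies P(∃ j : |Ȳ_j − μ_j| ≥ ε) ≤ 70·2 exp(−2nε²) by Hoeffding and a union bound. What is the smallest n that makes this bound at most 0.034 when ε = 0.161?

Need 2·70·exp(−2nε²) ≤ 0.034, i.e. exp(−2nε²) ≤ 0.034/140.
So 2nε² ≥ ln(140/0.034) = 8.323037.
Hence n ≥ 8.323037/(2·0.161²) = 160.546.
The smallest integer n is 161.

161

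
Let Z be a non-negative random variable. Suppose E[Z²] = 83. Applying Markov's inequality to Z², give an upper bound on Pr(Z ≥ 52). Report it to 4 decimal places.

Since Z ≥ 0, the event {Z ≥ 52} is the same as {Z² ≥ 2704}.
Markov's inequality applied to Z² gives Pr(Z² ≥ 2704) ≤ E[Z²]/2704 = 83/2704 = 0.0307.

0.0307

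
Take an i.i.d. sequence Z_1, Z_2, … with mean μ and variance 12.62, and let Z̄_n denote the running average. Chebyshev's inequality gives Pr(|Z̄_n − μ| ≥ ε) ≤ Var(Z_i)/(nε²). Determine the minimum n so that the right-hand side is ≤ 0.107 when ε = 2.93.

14

Require 12.62/(n·2.93²) ≤ 0.107, i.e. n ≥ 12.62/(0.107·2.93²) = 13.739.
The smallest integer n is 14.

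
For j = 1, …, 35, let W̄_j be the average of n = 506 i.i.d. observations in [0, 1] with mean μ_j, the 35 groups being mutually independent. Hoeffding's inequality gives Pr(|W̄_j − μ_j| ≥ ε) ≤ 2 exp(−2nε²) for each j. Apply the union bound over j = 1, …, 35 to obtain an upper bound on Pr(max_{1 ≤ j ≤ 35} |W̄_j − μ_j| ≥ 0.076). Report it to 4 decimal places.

Per-experiment Hoeffding bound: 2·exp(−2·506·0.076²) = 2·exp(−5.84531) = 0.0057869.
Union bound over 35 events: 35·0.0057869 = 0.20254.

0.2025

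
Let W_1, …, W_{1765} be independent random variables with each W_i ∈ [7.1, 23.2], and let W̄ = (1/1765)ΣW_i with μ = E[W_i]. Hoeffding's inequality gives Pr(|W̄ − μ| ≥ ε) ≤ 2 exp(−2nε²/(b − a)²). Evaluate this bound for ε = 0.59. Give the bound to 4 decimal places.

0.0175

Exponent: 2nε²/(b − a)² = 2·1765·0.59² / 16.1² = 4.74053.
Bound = 2·exp(−4.74053) = 0.01747.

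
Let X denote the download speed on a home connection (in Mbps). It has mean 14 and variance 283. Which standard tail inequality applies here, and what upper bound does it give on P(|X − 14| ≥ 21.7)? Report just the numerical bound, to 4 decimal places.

0.6010

Mean and variance are known, so Chebyshev's inequality applies.
Chebyshev: P(|X − μ| ≥ t) ≤ Var(X)/t².
Bound = 283 / 470.89 = 0.6010.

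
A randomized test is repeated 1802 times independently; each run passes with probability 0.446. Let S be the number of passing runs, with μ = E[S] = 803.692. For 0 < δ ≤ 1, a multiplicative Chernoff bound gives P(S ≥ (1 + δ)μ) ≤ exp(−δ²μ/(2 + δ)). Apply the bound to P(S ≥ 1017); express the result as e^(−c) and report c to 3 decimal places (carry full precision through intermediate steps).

Write 1017 = (1 + δ)μ, so δ = 1017/803.692 − 1 = 0.2654101…
Then the exponent is δ²μ/(2 + δ) = (1017 − μ)² / (μ·(2 + δ)) = 24.990664.

24.991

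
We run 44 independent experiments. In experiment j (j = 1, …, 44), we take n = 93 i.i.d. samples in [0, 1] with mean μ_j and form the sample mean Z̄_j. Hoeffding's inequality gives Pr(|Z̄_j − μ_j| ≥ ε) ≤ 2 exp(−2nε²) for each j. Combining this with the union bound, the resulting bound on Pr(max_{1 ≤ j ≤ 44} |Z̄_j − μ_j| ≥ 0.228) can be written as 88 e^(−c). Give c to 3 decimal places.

Union bound over the 44 events: Pr(max_{1 ≤ j ≤ 44} |Z̄_j − μ_j| ≥ 0.228) ≤ 44·2·exp(−2nε²) = 88 exp(−2·93·0.228²).
So c = 2·93·0.228² = 9.6690.

9.669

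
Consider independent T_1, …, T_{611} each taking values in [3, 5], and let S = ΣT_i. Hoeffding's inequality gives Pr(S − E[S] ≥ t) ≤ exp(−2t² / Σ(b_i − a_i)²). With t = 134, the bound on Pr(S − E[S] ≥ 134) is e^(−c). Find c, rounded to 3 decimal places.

14.694

Σ(b_i − a_i)² = 611·(2)² = 2444.
c = 2t²/2444 = 2·134²/2444 = 14.6939.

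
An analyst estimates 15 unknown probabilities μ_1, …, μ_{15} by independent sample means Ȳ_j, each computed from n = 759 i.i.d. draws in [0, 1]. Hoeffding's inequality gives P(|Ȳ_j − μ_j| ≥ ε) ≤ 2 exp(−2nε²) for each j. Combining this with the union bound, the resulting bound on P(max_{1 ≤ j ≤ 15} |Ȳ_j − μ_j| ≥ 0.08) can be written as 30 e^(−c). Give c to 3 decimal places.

Union bound over the 15 events: P(max_{1 ≤ j ≤ 15} |Ȳ_j − μ_j| ≥ 0.08) ≤ 15·2·exp(−2nε²) = 30 exp(−2·759·0.08²).
So c = 2·759·0.08² = 9.7152.

9.715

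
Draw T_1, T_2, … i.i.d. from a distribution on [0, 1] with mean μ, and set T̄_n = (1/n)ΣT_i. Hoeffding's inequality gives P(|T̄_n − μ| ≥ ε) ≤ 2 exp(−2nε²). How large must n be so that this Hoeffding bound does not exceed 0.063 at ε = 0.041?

1029

Require 2·exp(−2nε²) ≤ 0.063, i.e. 2nε² ≥ ln(2/0.063) = 3.457768.
So n ≥ 3.457768 / (2·0.041²) = 1028.485.
The smallest integer n is 1029.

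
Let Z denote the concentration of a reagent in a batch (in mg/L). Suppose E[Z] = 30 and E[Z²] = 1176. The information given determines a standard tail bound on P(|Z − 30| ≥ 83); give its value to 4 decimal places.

0.0401

The first two moments determine the variance, so Chebyshev's inequality is the sharpest standard bound available.
Var(Z) = E[Z²] − (E[Z])² = 1176 − 900 = 276.
Chebyshev's inequality: P(|Z − μ| ≥ t) ≤ Var(Z)/t² = 276/6889 = 0.0401.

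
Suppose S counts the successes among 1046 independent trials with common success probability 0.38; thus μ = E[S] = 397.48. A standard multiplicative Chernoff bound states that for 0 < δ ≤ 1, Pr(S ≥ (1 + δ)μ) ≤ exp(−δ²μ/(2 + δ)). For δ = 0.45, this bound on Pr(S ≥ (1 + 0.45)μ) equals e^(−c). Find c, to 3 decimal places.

32.853

c = δ²μ/(2 + δ) = 0.45²·397.48/(2 + 0.45) = 32.8529.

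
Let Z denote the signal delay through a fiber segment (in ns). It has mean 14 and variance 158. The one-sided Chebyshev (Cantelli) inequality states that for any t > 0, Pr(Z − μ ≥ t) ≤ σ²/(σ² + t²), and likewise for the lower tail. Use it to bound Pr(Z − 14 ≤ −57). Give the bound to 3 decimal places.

Here σ² = 158 and t = 57, so σ² + t² = 3407.
Cantelli's bound: 158/3407 = 0.0464.

0.046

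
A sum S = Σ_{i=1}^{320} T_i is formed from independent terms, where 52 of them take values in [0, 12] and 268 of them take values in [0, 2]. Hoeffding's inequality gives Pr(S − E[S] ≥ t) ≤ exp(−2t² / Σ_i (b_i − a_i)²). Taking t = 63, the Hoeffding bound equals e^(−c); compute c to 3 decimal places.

Σ(b_i − a_i)² = 52·12² + 268·2² = 8560.
c = 2t² / 8560 = 2·63² / 8560 = 0.9273.

0.927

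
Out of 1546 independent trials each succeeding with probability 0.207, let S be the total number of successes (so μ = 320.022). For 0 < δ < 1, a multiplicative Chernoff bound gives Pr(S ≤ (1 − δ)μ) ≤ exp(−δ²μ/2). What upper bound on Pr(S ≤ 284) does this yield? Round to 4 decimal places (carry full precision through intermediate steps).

0.1317

Write 284 = (1 − δ)μ, so δ = 1 − 284/320.022 = 0.112561…
Then the exponent is δ²μ/2 = (μ − 284)²/(2μ) = 2.027336.
Bound = exp(−2.027336) = 0.13169.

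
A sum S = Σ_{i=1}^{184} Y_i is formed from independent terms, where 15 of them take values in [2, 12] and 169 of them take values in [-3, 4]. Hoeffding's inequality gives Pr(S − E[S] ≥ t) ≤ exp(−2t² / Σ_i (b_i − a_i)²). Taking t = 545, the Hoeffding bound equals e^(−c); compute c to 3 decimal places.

Σ(b_i − a_i)² = 15·10² + 169·7² = 9781.
c = 2t² / 9781 = 2·545² / 9781 = 60.7351.

60.735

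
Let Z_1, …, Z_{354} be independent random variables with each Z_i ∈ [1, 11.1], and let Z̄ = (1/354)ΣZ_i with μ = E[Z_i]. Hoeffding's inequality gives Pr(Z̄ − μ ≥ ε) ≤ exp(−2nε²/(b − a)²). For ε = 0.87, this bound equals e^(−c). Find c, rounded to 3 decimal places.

5.253

c = 2nε²/(b − a)² = 2·354·0.87² / 10.1² = 5.2533.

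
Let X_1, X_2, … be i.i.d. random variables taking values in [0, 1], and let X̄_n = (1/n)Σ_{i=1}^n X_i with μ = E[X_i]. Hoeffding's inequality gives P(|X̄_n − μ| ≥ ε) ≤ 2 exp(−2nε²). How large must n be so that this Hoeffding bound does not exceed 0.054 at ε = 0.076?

Require 2·exp(−2nε²) ≤ 0.054, i.e. 2nε² ≥ ln(2/0.054) = 3.611918.
So n ≥ 3.611918 / (2·0.076²) = 312.666.
The smallest integer n is 313.

313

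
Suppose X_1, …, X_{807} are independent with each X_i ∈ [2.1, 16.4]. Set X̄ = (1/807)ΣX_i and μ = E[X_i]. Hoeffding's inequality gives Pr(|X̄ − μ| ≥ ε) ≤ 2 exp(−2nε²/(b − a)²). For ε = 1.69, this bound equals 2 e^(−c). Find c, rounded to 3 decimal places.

c = 2nε²/(b − a)² = 2·807·1.69² / 14.3² = 22.5426.

22.543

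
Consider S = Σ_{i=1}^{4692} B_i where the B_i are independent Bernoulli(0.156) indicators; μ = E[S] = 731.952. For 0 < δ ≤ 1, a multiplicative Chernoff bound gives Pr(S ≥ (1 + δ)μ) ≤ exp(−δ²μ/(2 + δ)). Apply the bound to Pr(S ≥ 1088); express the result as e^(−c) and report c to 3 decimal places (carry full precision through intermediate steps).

Write 1088 = (1 + δ)μ, so δ = 1088/731.952 − 1 = 0.4864363…
Then the exponent is δ²μ/(2 + δ) = (1088 − μ)² / (μ·(2 + δ)) = 69.655781.

69.656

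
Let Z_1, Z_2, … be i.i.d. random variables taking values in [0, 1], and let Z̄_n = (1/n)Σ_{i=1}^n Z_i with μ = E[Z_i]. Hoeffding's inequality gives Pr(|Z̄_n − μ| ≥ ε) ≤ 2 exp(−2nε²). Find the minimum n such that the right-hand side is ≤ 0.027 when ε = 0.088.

Require 2·exp(−2nε²) ≤ 0.027, i.e. 2nε² ≥ ln(2/0.027) = 4.305066.
So n ≥ 4.305066 / (2·0.088²) = 277.961.
The smallest integer n is 278.

278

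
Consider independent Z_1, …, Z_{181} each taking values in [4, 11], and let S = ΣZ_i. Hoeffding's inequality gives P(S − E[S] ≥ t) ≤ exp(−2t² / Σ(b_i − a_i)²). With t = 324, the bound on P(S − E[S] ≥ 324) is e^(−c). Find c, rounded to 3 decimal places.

23.673

Σ(b_i − a_i)² = 181·(7)² = 8869.
c = 2t²/8869 = 2·324²/8869 = 23.6726.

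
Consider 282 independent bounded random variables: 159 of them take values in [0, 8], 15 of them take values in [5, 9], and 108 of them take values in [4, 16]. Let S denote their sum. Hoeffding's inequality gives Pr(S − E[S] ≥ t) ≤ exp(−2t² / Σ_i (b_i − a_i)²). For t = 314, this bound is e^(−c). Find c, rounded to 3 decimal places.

Σ(b_i − a_i)² = 159·8² + 15·4² + 108·12² = 25968.
c = 2t² / 25968 = 2·314² / 25968 = 7.5937.

7.594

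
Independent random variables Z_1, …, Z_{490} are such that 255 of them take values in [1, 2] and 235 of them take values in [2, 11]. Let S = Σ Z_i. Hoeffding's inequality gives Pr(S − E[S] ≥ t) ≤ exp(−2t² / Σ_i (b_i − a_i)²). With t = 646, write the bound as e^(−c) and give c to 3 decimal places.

Σ(b_i − a_i)² = 255·1² + 235·9² = 19290.
c = 2t² / 19290 = 2·646² / 19290 = 43.2676.

43.268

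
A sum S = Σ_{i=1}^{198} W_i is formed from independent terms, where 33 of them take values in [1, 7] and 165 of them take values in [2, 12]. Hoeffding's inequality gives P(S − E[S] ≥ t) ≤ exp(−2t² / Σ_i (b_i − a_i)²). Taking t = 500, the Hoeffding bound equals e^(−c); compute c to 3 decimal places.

28.268

Σ(b_i − a_i)² = 33·6² + 165·10² = 17688.
c = 2t² / 17688 = 2·500² / 17688 = 28.2678.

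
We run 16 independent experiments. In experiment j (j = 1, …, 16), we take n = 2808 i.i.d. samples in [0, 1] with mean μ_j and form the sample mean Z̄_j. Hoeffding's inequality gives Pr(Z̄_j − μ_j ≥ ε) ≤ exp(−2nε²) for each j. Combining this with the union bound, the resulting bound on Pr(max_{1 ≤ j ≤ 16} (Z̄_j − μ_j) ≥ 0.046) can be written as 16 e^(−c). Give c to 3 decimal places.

11.883

Union bound over the 16 events: Pr(max_{1 ≤ j ≤ 16} (Z̄_j − μ_j) ≥ 0.046) ≤ 16·exp(−2nε²) = 16 exp(−2·2808·0.046²).
So c = 2·2808·0.046² = 11.8835.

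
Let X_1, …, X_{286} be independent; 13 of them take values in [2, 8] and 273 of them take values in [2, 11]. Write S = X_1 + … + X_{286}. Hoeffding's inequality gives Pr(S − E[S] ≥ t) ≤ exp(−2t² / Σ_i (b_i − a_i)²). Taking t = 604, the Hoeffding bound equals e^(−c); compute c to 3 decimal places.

Σ(b_i − a_i)² = 13·6² + 273·9² = 22581.
c = 2t² / 22581 = 2·604² / 22581 = 32.3118.

32.312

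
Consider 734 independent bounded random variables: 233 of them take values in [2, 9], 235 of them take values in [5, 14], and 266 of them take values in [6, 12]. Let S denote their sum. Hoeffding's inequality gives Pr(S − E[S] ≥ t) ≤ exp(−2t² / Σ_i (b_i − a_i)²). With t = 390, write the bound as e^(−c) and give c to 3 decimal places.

Σ(b_i − a_i)² = 233·7² + 235·9² + 266·6² = 40028.
c = 2t² / 40028 = 2·390² / 40028 = 7.5997.

7.600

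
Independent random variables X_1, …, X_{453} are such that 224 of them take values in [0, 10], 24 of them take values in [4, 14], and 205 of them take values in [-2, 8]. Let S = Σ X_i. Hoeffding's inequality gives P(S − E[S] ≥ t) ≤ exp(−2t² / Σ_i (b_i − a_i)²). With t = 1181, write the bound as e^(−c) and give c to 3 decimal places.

61.579

Σ(b_i − a_i)² = 224·10² + 24·10² + 205·10² = 45300.
c = 2t² / 45300 = 2·1181² / 45300 = 61.5789.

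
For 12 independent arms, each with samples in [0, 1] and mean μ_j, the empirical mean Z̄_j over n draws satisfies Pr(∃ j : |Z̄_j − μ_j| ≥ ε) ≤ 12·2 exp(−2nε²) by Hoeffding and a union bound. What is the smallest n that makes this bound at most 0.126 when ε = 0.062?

Need 2·12·exp(−2nε²) ≤ 0.126, i.e. exp(−2nε²) ≤ 0.126/24.
So 2nε² ≥ ln(24/0.126) = 5.249527.
Hence n ≥ 5.249527/(2·0.062²) = 682.821.
The smallest integer n is 683.

683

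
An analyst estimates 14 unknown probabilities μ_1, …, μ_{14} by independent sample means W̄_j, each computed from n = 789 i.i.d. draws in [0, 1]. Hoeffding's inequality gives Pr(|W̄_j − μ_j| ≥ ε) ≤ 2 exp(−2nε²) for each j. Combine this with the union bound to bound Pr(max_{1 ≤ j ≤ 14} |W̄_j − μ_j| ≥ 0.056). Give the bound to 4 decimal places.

0.1986

Per-experiment Hoeffding bound: 2·exp(−2·789·0.056²) = 2·exp(−4.94861) = 0.014187.
Union bound over 14 events: 14·0.014187 = 0.19861.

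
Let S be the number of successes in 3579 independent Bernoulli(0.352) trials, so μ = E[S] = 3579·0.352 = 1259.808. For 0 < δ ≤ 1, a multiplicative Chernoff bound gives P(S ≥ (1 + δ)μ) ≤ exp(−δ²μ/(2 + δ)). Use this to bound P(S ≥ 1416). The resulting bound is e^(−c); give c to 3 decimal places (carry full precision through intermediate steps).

Write 1416 = (1 + δ)μ, so δ = 1416/1259.808 − 1 = 0.1239808…
Then the exponent is δ²μ/(2 + δ) = (1416 − μ)² / (μ·(2 + δ)) = 9.117224.

9.117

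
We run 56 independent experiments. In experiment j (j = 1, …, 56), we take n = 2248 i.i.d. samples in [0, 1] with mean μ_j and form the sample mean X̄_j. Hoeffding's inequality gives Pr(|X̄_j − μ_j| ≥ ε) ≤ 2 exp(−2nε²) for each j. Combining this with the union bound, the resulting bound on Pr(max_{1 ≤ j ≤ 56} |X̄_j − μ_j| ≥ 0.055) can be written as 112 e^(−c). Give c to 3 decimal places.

Union bound over the 56 events: Pr(max_{1 ≤ j ≤ 56} |X̄_j − μ_j| ≥ 0.055) ≤ 56·2·exp(−2nε²) = 112 exp(−2·2248·0.055²).
So c = 2·2248·0.055² = 13.6004.

13.600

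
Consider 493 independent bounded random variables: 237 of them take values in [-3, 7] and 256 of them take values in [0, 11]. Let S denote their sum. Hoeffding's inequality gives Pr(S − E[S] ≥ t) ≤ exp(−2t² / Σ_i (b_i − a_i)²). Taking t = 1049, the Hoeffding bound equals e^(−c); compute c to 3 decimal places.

40.252

Σ(b_i − a_i)² = 237·10² + 256·11² = 54676.
c = 2t² / 54676 = 2·1049² / 54676 = 40.2517.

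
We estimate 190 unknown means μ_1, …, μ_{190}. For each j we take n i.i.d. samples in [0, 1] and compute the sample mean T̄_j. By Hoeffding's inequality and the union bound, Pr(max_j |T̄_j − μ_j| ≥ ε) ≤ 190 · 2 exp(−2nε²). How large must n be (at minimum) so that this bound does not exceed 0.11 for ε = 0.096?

443

Need 2·190·exp(−2nε²) ≤ 0.11, i.e. exp(−2nε²) ≤ 0.11/380.
So 2nε² ≥ ln(380/0.11) = 8.147446.
Hence n ≥ 8.147446/(2·0.096²) = 442.027.
The smallest integer n is 443.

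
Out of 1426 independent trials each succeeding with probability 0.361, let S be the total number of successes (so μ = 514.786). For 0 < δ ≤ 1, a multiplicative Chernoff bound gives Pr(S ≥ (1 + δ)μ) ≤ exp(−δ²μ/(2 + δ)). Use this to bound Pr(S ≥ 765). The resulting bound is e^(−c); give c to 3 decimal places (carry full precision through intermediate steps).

48.920

Write 765 = (1 + δ)μ, so δ = 765/514.786 − 1 = 0.4860544…
Then the exponent is δ²μ/(2 + δ) = (765 − μ)² / (μ·(2 + δ)) = 48.919933.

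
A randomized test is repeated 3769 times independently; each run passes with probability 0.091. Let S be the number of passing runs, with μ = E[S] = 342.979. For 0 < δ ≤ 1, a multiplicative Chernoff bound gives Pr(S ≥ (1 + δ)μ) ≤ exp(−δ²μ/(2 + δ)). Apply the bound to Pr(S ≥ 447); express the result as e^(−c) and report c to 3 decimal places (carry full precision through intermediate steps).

13.697

Write 447 = (1 + δ)μ, so δ = 447/342.979 − 1 = 0.3032868…
Then the exponent is δ²μ/(2 + δ) = (447 − μ)² / (μ·(2 + δ)) = 13.697033.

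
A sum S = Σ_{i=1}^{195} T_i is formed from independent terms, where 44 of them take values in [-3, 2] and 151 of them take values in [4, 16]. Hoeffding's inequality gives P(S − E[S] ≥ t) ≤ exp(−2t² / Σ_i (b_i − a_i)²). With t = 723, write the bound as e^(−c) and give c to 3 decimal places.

Σ(b_i − a_i)² = 44·5² + 151·12² = 22844.
c = 2t² / 22844 = 2·723² / 22844 = 45.7651.

45.765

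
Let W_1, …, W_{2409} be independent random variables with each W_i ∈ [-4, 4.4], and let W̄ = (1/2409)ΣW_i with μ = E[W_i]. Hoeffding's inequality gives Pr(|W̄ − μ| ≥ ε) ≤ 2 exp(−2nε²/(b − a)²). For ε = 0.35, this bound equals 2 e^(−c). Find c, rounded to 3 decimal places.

8.365

c = 2nε²/(b − a)² = 2·2409·0.35² / 8.4² = 8.3646.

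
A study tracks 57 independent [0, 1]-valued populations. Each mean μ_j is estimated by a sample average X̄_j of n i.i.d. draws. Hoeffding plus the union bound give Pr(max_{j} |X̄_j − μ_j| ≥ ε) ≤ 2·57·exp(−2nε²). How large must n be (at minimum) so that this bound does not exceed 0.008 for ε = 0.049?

1992

Need 2·57·exp(−2nε²) ≤ 0.008, i.e. exp(−2nε²) ≤ 0.008/114.
So 2nε² ≥ ln(114/0.008) = 9.564512.
Hence n ≥ 9.564512/(2·0.049²) = 1991.777.
The smallest integer n is 1992.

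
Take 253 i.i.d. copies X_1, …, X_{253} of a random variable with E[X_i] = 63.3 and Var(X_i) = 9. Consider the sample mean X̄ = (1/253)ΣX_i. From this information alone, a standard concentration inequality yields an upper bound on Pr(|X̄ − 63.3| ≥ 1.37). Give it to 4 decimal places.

With mean and variance of each term known, Chebyshev's inequality bounds the deviation of the sum (or sample mean).
Var(X̄) = Var(X_i)/n = 9/253 = 0.035573.
Chebyshev: Pr(|X̄ − 63.3| ≥ 1.37) ≤ Var(X̄)/(1.37)² = 9/(253·1.37²) = 0.0190.

0.0190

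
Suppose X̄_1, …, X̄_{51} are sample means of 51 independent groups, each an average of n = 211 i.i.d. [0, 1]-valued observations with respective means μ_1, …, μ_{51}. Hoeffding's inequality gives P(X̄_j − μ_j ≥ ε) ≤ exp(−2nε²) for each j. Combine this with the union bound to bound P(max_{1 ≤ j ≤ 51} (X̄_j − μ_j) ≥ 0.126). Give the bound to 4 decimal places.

0.0628

Per-experiment Hoeffding bound: exp(−2·211·0.126²) = exp(−6.69967) = 0.0012313.
Union bound over 51 events: 51·0.0012313 = 0.06280.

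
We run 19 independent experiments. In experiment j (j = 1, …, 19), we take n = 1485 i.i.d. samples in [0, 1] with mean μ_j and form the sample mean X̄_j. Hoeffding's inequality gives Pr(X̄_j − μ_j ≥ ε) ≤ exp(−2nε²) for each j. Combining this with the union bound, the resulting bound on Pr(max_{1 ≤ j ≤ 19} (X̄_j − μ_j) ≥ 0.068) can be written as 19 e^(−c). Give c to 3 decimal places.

13.733

Union bound over the 19 events: Pr(max_{1 ≤ j ≤ 19} (X̄_j − μ_j) ≥ 0.068) ≤ 19·exp(−2nε²) = 19 exp(−2·1485·0.068²).
So c = 2·1485·0.068² = 13.7333.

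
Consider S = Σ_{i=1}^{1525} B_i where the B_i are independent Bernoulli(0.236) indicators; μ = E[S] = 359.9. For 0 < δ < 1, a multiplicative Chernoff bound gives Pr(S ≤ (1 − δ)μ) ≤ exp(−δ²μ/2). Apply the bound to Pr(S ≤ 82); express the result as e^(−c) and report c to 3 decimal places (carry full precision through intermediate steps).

Write 82 = (1 − δ)μ, so δ = 1 − 82/359.9 = 0.7721589…
Then the exponent is δ²μ/2 = (μ − 82)²/(2μ) = 107.291484.

107.291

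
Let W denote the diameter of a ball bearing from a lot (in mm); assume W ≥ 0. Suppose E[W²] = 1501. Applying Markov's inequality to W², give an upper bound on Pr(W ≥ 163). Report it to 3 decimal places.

0.056

Since W ≥ 0, the event {W ≥ 163} is the same as {W² ≥ 26569}.
Markov's inequality applied to W² gives Pr(W² ≥ 26569) ≤ E[W²]/26569 = 1501/26569 = 0.0565.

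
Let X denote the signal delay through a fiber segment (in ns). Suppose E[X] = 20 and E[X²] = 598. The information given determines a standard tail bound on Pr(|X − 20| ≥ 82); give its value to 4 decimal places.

0.0294

The first two moments determine the variance, so Chebyshev's inequality is the sharpest standard bound available.
Var(X) = E[X²] − (E[X])² = 598 − 400 = 198.
Chebyshev's inequality: Pr(|X − μ| ≥ t) ≤ Var(X)/t² = 198/6724 = 0.0294.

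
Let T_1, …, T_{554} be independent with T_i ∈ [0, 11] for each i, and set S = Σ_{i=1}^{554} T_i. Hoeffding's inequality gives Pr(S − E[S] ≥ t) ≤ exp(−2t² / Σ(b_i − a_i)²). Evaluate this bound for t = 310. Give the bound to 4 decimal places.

Σ(b_i − a_i)² = 554·(11)² = 67034.
Exponent = 2·310²/67034 = 2.8672.
Bound = exp(−2.8672) = 0.05686.

0.0569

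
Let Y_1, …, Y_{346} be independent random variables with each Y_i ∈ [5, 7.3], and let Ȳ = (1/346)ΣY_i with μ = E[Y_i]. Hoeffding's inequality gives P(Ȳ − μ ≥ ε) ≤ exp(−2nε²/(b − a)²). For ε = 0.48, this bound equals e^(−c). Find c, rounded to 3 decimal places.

30.139

c = 2nε²/(b − a)² = 2·346·0.48² / 2.3² = 30.1393.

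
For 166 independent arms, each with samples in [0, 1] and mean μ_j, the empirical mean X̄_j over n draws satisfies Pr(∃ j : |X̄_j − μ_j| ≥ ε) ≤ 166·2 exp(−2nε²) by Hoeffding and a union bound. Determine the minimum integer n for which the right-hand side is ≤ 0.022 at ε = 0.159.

Need 2·166·exp(−2nε²) ≤ 0.022, i.e. exp(−2nε²) ≤ 0.022/332.
So 2nε² ≥ ln(332/0.022) = 9.621848.
Hence n ≥ 9.621848/(2·0.159²) = 190.298.
The smallest integer n is 191.

191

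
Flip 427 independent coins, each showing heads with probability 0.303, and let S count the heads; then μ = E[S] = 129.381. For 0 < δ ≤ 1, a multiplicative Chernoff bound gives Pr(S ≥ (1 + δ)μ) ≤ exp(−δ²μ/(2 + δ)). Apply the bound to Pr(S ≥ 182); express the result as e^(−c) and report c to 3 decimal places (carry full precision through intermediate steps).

8.892

Write 182 = (1 + δ)μ, so δ = 182/129.381 − 1 = 0.406698…
Then the exponent is δ²μ/(2 + δ) = (182 − μ)² / (μ·(2 + δ)) = 8.891869.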